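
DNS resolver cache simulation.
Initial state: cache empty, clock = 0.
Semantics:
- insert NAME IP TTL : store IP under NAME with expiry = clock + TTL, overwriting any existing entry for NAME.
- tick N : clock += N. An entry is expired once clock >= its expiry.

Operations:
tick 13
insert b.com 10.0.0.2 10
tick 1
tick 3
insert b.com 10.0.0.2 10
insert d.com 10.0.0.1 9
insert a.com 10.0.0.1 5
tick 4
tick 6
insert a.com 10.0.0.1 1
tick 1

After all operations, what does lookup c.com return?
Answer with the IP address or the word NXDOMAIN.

Op 1: tick 13 -> clock=13.
Op 2: insert b.com -> 10.0.0.2 (expiry=13+10=23). clock=13
Op 3: tick 1 -> clock=14.
Op 4: tick 3 -> clock=17.
Op 5: insert b.com -> 10.0.0.2 (expiry=17+10=27). clock=17
Op 6: insert d.com -> 10.0.0.1 (expiry=17+9=26). clock=17
Op 7: insert a.com -> 10.0.0.1 (expiry=17+5=22). clock=17
Op 8: tick 4 -> clock=21.
Op 9: tick 6 -> clock=27. purged={a.com,b.com,d.com}
Op 10: insert a.com -> 10.0.0.1 (expiry=27+1=28). clock=27
Op 11: tick 1 -> clock=28. purged={a.com}
lookup c.com: not in cache (expired or never inserted)

Answer: NXDOMAIN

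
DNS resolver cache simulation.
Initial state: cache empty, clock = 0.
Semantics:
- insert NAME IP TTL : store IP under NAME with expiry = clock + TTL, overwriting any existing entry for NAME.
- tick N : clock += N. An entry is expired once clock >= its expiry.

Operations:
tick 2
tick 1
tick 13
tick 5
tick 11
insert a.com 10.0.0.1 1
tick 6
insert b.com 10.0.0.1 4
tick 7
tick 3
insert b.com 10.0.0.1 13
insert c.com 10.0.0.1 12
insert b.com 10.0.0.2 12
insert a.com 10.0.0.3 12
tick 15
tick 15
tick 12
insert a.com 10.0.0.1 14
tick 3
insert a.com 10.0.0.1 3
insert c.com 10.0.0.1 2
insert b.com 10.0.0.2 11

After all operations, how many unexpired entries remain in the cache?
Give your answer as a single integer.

Answer: 3

Derivation:
Op 1: tick 2 -> clock=2.
Op 2: tick 1 -> clock=3.
Op 3: tick 13 -> clock=16.
Op 4: tick 5 -> clock=21.
Op 5: tick 11 -> clock=32.
Op 6: insert a.com -> 10.0.0.1 (expiry=32+1=33). clock=32
Op 7: tick 6 -> clock=38. purged={a.com}
Op 8: insert b.com -> 10.0.0.1 (expiry=38+4=42). clock=38
Op 9: tick 7 -> clock=45. purged={b.com}
Op 10: tick 3 -> clock=48.
Op 11: insert b.com -> 10.0.0.1 (expiry=48+13=61). clock=48
Op 12: insert c.com -> 10.0.0.1 (expiry=48+12=60). clock=48
Op 13: insert b.com -> 10.0.0.2 (expiry=48+12=60). clock=48
Op 14: insert a.com -> 10.0.0.3 (expiry=48+12=60). clock=48
Op 15: tick 15 -> clock=63. purged={a.com,b.com,c.com}
Op 16: tick 15 -> clock=78.
Op 17: tick 12 -> clock=90.
Op 18: insert a.com -> 10.0.0.1 (expiry=90+14=104). clock=90
Op 19: tick 3 -> clock=93.
Op 20: insert a.com -> 10.0.0.1 (expiry=93+3=96). clock=93
Op 21: insert c.com -> 10.0.0.1 (expiry=93+2=95). clock=93
Op 22: insert b.com -> 10.0.0.2 (expiry=93+11=104). clock=93
Final cache (unexpired): {a.com,b.com,c.com} -> size=3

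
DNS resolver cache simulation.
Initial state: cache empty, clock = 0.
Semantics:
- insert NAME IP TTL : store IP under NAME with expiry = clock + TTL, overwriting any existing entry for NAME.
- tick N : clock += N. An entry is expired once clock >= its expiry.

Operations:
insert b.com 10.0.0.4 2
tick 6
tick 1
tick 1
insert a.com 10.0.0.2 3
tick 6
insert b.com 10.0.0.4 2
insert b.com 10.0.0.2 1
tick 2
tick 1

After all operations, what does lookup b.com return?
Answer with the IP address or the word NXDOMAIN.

Op 1: insert b.com -> 10.0.0.4 (expiry=0+2=2). clock=0
Op 2: tick 6 -> clock=6. purged={b.com}
Op 3: tick 1 -> clock=7.
Op 4: tick 1 -> clock=8.
Op 5: insert a.com -> 10.0.0.2 (expiry=8+3=11). clock=8
Op 6: tick 6 -> clock=14. purged={a.com}
Op 7: insert b.com -> 10.0.0.4 (expiry=14+2=16). clock=14
Op 8: insert b.com -> 10.0.0.2 (expiry=14+1=15). clock=14
Op 9: tick 2 -> clock=16. purged={b.com}
Op 10: tick 1 -> clock=17.
lookup b.com: not in cache (expired or never inserted)

Answer: NXDOMAIN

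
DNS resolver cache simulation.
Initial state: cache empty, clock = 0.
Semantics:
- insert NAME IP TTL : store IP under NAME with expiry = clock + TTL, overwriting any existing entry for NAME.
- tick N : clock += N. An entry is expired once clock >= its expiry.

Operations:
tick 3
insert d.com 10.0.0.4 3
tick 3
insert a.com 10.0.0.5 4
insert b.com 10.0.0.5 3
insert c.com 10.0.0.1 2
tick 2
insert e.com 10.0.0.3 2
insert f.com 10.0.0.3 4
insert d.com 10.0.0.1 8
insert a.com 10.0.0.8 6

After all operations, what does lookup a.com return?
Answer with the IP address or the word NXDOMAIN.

Answer: 10.0.0.8

Derivation:
Op 1: tick 3 -> clock=3.
Op 2: insert d.com -> 10.0.0.4 (expiry=3+3=6). clock=3
Op 3: tick 3 -> clock=6. purged={d.com}
Op 4: insert a.com -> 10.0.0.5 (expiry=6+4=10). clock=6
Op 5: insert b.com -> 10.0.0.5 (expiry=6+3=9). clock=6
Op 6: insert c.com -> 10.0.0.1 (expiry=6+2=8). clock=6
Op 7: tick 2 -> clock=8. purged={c.com}
Op 8: insert e.com -> 10.0.0.3 (expiry=8+2=10). clock=8
Op 9: insert f.com -> 10.0.0.3 (expiry=8+4=12). clock=8
Op 10: insert d.com -> 10.0.0.1 (expiry=8+8=16). clock=8
Op 11: insert a.com -> 10.0.0.8 (expiry=8+6=14). clock=8
lookup a.com: present, ip=10.0.0.8 expiry=14 > clock=8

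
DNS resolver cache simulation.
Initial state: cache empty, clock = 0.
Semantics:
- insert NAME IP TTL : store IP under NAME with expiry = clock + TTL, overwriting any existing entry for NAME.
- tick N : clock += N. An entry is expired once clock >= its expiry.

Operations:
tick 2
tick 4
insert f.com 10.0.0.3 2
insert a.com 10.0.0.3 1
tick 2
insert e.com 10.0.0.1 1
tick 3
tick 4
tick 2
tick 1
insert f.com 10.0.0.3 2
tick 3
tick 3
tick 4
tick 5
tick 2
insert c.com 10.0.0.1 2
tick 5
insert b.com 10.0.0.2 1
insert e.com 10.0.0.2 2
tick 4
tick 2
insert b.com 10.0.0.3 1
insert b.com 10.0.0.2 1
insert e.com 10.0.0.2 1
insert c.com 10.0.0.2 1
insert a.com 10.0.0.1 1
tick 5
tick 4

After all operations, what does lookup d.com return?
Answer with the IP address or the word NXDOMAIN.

Op 1: tick 2 -> clock=2.
Op 2: tick 4 -> clock=6.
Op 3: insert f.com -> 10.0.0.3 (expiry=6+2=8). clock=6
Op 4: insert a.com -> 10.0.0.3 (expiry=6+1=7). clock=6
Op 5: tick 2 -> clock=8. purged={a.com,f.com}
Op 6: insert e.com -> 10.0.0.1 (expiry=8+1=9). clock=8
Op 7: tick 3 -> clock=11. purged={e.com}
Op 8: tick 4 -> clock=15.
Op 9: tick 2 -> clock=17.
Op 10: tick 1 -> clock=18.
Op 11: insert f.com -> 10.0.0.3 (expiry=18+2=20). clock=18
Op 12: tick 3 -> clock=21. purged={f.com}
Op 13: tick 3 -> clock=24.
Op 14: tick 4 -> clock=28.
Op 15: tick 5 -> clock=33.
Op 16: tick 2 -> clock=35.
Op 17: insert c.com -> 10.0.0.1 (expiry=35+2=37). clock=35
Op 18: tick 5 -> clock=40. purged={c.com}
Op 19: insert b.com -> 10.0.0.2 (expiry=40+1=41). clock=40
Op 20: insert e.com -> 10.0.0.2 (expiry=40+2=42). clock=40
Op 21: tick 4 -> clock=44. purged={b.com,e.com}
Op 22: tick 2 -> clock=46.
Op 23: insert b.com -> 10.0.0.3 (expiry=46+1=47). clock=46
Op 24: insert b.com -> 10.0.0.2 (expiry=46+1=47). clock=46
Op 25: insert e.com -> 10.0.0.2 (expiry=46+1=47). clock=46
Op 26: insert c.com -> 10.0.0.2 (expiry=46+1=47). clock=46
Op 27: insert a.com -> 10.0.0.1 (expiry=46+1=47). clock=46
Op 28: tick 5 -> clock=51. purged={a.com,b.com,c.com,e.com}
Op 29: tick 4 -> clock=55.
lookup d.com: not in cache (expired or never inserted)

Answer: NXDOMAIN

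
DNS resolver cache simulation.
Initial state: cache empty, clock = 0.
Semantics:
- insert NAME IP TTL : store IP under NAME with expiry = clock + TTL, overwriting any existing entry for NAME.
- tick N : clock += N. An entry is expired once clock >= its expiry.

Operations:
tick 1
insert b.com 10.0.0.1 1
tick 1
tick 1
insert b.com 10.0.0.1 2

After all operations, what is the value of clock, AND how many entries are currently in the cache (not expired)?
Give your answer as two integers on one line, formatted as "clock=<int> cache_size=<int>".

Answer: clock=3 cache_size=1

Derivation:
Op 1: tick 1 -> clock=1.
Op 2: insert b.com -> 10.0.0.1 (expiry=1+1=2). clock=1
Op 3: tick 1 -> clock=2. purged={b.com}
Op 4: tick 1 -> clock=3.
Op 5: insert b.com -> 10.0.0.1 (expiry=3+2=5). clock=3
Final clock = 3
Final cache (unexpired): {b.com} -> size=1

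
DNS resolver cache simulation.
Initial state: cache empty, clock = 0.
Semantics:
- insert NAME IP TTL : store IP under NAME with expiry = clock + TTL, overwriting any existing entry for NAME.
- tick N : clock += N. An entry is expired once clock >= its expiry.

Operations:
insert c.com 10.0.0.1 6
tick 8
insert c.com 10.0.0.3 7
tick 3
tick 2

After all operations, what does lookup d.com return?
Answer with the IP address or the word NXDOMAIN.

Op 1: insert c.com -> 10.0.0.1 (expiry=0+6=6). clock=0
Op 2: tick 8 -> clock=8. purged={c.com}
Op 3: insert c.com -> 10.0.0.3 (expiry=8+7=15). clock=8
Op 4: tick 3 -> clock=11.
Op 5: tick 2 -> clock=13.
lookup d.com: not in cache (expired or never inserted)

Answer: NXDOMAIN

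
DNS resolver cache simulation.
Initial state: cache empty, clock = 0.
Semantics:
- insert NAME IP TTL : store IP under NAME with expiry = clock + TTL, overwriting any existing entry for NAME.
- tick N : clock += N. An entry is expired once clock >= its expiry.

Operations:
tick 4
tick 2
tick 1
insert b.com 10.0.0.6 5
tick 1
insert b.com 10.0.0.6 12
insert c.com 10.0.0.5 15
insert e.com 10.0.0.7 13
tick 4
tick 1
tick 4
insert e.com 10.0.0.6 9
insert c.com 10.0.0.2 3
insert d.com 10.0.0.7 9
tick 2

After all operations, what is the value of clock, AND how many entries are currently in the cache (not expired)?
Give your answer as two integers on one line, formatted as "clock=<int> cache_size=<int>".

Op 1: tick 4 -> clock=4.
Op 2: tick 2 -> clock=6.
Op 3: tick 1 -> clock=7.
Op 4: insert b.com -> 10.0.0.6 (expiry=7+5=12). clock=7
Op 5: tick 1 -> clock=8.
Op 6: insert b.com -> 10.0.0.6 (expiry=8+12=20). clock=8
Op 7: insert c.com -> 10.0.0.5 (expiry=8+15=23). clock=8
Op 8: insert e.com -> 10.0.0.7 (expiry=8+13=21). clock=8
Op 9: tick 4 -> clock=12.
Op 10: tick 1 -> clock=13.
Op 11: tick 4 -> clock=17.
Op 12: insert e.com -> 10.0.0.6 (expiry=17+9=26). clock=17
Op 13: insert c.com -> 10.0.0.2 (expiry=17+3=20). clock=17
Op 14: insert d.com -> 10.0.0.7 (expiry=17+9=26). clock=17
Op 15: tick 2 -> clock=19.
Final clock = 19
Final cache (unexpired): {b.com,c.com,d.com,e.com} -> size=4

Answer: clock=19 cache_size=4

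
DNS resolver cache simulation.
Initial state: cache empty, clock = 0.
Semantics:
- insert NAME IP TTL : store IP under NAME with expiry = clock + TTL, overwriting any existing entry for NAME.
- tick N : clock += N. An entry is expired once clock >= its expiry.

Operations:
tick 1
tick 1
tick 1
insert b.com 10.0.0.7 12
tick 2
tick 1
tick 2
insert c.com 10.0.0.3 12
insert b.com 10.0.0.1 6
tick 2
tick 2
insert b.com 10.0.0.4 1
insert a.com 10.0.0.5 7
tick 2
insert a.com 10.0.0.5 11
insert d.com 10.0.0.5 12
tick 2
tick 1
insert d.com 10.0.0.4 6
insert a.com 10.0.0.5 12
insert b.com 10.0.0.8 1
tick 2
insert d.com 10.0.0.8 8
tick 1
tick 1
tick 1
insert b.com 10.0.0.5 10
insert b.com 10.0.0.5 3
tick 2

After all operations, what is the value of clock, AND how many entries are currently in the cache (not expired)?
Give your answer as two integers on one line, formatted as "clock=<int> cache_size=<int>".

Answer: clock=24 cache_size=3

Derivation:
Op 1: tick 1 -> clock=1.
Op 2: tick 1 -> clock=2.
Op 3: tick 1 -> clock=3.
Op 4: insert b.com -> 10.0.0.7 (expiry=3+12=15). clock=3
Op 5: tick 2 -> clock=5.
Op 6: tick 1 -> clock=6.
Op 7: tick 2 -> clock=8.
Op 8: insert c.com -> 10.0.0.3 (expiry=8+12=20). clock=8
Op 9: insert b.com -> 10.0.0.1 (expiry=8+6=14). clock=8
Op 10: tick 2 -> clock=10.
Op 11: tick 2 -> clock=12.
Op 12: insert b.com -> 10.0.0.4 (expiry=12+1=13). clock=12
Op 13: insert a.com -> 10.0.0.5 (expiry=12+7=19). clock=12
Op 14: tick 2 -> clock=14. purged={b.com}
Op 15: insert a.com -> 10.0.0.5 (expiry=14+11=25). clock=14
Op 16: insert d.com -> 10.0.0.5 (expiry=14+12=26). clock=14
Op 17: tick 2 -> clock=16.
Op 18: tick 1 -> clock=17.
Op 19: insert d.com -> 10.0.0.4 (expiry=17+6=23). clock=17
Op 20: insert a.com -> 10.0.0.5 (expiry=17+12=29). clock=17
Op 21: insert b.com -> 10.0.0.8 (expiry=17+1=18). clock=17
Op 22: tick 2 -> clock=19. purged={b.com}
Op 23: insert d.com -> 10.0.0.8 (expiry=19+8=27). clock=19
Op 24: tick 1 -> clock=20. purged={c.com}
Op 25: tick 1 -> clock=21.
Op 26: tick 1 -> clock=22.
Op 27: insert b.com -> 10.0.0.5 (expiry=22+10=32). clock=22
Op 28: insert b.com -> 10.0.0.5 (expiry=22+3=25). clock=22
Op 29: tick 2 -> clock=24.
Final clock = 24
Final cache (unexpired): {a.com,b.com,d.com} -> size=3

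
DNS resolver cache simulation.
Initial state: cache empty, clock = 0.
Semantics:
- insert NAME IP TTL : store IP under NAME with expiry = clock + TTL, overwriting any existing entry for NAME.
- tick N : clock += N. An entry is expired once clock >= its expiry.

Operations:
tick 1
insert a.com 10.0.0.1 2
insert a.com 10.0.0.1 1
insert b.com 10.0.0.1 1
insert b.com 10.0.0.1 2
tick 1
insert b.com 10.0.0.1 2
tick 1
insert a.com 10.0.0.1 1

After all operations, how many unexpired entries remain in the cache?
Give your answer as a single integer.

Op 1: tick 1 -> clock=1.
Op 2: insert a.com -> 10.0.0.1 (expiry=1+2=3). clock=1
Op 3: insert a.com -> 10.0.0.1 (expiry=1+1=2). clock=1
Op 4: insert b.com -> 10.0.0.1 (expiry=1+1=2). clock=1
Op 5: insert b.com -> 10.0.0.1 (expiry=1+2=3). clock=1
Op 6: tick 1 -> clock=2. purged={a.com}
Op 7: insert b.com -> 10.0.0.1 (expiry=2+2=4). clock=2
Op 8: tick 1 -> clock=3.
Op 9: insert a.com -> 10.0.0.1 (expiry=3+1=4). clock=3
Final cache (unexpired): {a.com,b.com} -> size=2

Answer: 2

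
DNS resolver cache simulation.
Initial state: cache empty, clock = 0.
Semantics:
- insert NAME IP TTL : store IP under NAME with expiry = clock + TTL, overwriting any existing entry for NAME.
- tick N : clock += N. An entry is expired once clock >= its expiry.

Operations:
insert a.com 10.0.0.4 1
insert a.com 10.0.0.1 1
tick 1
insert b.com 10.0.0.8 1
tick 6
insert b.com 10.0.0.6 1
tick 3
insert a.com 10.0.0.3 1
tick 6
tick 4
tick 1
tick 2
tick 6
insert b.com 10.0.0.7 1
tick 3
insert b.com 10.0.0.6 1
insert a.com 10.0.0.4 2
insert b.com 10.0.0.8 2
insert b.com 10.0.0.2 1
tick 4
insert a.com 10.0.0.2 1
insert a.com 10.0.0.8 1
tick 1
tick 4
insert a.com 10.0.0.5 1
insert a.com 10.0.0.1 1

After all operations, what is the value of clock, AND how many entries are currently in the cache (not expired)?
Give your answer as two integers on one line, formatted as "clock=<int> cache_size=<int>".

Answer: clock=41 cache_size=1

Derivation:
Op 1: insert a.com -> 10.0.0.4 (expiry=0+1=1). clock=0
Op 2: insert a.com -> 10.0.0.1 (expiry=0+1=1). clock=0
Op 3: tick 1 -> clock=1. purged={a.com}
Op 4: insert b.com -> 10.0.0.8 (expiry=1+1=2). clock=1
Op 5: tick 6 -> clock=7. purged={b.com}
Op 6: insert b.com -> 10.0.0.6 (expiry=7+1=8). clock=7
Op 7: tick 3 -> clock=10. purged={b.com}
Op 8: insert a.com -> 10.0.0.3 (expiry=10+1=11). clock=10
Op 9: tick 6 -> clock=16. purged={a.com}
Op 10: tick 4 -> clock=20.
Op 11: tick 1 -> clock=21.
Op 12: tick 2 -> clock=23.
Op 13: tick 6 -> clock=29.
Op 14: insert b.com -> 10.0.0.7 (expiry=29+1=30). clock=29
Op 15: tick 3 -> clock=32. purged={b.com}
Op 16: insert b.com -> 10.0.0.6 (expiry=32+1=33). clock=32
Op 17: insert a.com -> 10.0.0.4 (expiry=32+2=34). clock=32
Op 18: insert b.com -> 10.0.0.8 (expiry=32+2=34). clock=32
Op 19: insert b.com -> 10.0.0.2 (expiry=32+1=33). clock=32
Op 20: tick 4 -> clock=36. purged={a.com,b.com}
Op 21: insert a.com -> 10.0.0.2 (expiry=36+1=37). clock=36
Op 22: insert a.com -> 10.0.0.8 (expiry=36+1=37). clock=36
Op 23: tick 1 -> clock=37. purged={a.com}
Op 24: tick 4 -> clock=41.
Op 25: insert a.com -> 10.0.0.5 (expiry=41+1=42). clock=41
Op 26: insert a.com -> 10.0.0.1 (expiry=41+1=42). clock=41
Final clock = 41
Final cache (unexpired): {a.com} -> size=1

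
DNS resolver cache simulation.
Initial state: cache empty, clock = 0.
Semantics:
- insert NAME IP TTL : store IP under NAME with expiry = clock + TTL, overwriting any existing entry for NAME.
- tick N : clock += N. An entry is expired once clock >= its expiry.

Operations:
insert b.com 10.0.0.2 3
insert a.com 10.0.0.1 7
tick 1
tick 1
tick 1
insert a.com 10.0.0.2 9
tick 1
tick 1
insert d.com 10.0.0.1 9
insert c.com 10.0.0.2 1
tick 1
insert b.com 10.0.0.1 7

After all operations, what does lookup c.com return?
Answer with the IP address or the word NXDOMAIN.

Op 1: insert b.com -> 10.0.0.2 (expiry=0+3=3). clock=0
Op 2: insert a.com -> 10.0.0.1 (expiry=0+7=7). clock=0
Op 3: tick 1 -> clock=1.
Op 4: tick 1 -> clock=2.
Op 5: tick 1 -> clock=3. purged={b.com}
Op 6: insert a.com -> 10.0.0.2 (expiry=3+9=12). clock=3
Op 7: tick 1 -> clock=4.
Op 8: tick 1 -> clock=5.
Op 9: insert d.com -> 10.0.0.1 (expiry=5+9=14). clock=5
Op 10: insert c.com -> 10.0.0.2 (expiry=5+1=6). clock=5
Op 11: tick 1 -> clock=6. purged={c.com}
Op 12: insert b.com -> 10.0.0.1 (expiry=6+7=13). clock=6
lookup c.com: not in cache (expired or never inserted)

Answer: NXDOMAIN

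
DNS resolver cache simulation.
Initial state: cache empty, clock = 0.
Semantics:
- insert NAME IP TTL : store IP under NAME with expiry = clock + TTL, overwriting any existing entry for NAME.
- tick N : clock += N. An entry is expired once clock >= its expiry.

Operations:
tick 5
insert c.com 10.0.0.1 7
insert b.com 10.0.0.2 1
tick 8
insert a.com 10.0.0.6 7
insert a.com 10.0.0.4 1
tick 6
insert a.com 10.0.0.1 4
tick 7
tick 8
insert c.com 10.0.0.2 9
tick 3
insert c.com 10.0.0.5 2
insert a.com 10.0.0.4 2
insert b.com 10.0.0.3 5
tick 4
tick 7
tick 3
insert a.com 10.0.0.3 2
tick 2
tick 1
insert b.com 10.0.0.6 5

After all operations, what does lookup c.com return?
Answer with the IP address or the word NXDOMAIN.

Answer: NXDOMAIN

Derivation:
Op 1: tick 5 -> clock=5.
Op 2: insert c.com -> 10.0.0.1 (expiry=5+7=12). clock=5
Op 3: insert b.com -> 10.0.0.2 (expiry=5+1=6). clock=5
Op 4: tick 8 -> clock=13. purged={b.com,c.com}
Op 5: insert a.com -> 10.0.0.6 (expiry=13+7=20). clock=13
Op 6: insert a.com -> 10.0.0.4 (expiry=13+1=14). clock=13
Op 7: tick 6 -> clock=19. purged={a.com}
Op 8: insert a.com -> 10.0.0.1 (expiry=19+4=23). clock=19
Op 9: tick 7 -> clock=26. purged={a.com}
Op 10: tick 8 -> clock=34.
Op 11: insert c.com -> 10.0.0.2 (expiry=34+9=43). clock=34
Op 12: tick 3 -> clock=37.
Op 13: insert c.com -> 10.0.0.5 (expiry=37+2=39). clock=37
Op 14: insert a.com -> 10.0.0.4 (expiry=37+2=39). clock=37
Op 15: insert b.com -> 10.0.0.3 (expiry=37+5=42). clock=37
Op 16: tick 4 -> clock=41. purged={a.com,c.com}
Op 17: tick 7 -> clock=48. purged={b.com}
Op 18: tick 3 -> clock=51.
Op 19: insert a.com -> 10.0.0.3 (expiry=51+2=53). clock=51
Op 20: tick 2 -> clock=53. purged={a.com}
Op 21: tick 1 -> clock=54.
Op 22: insert b.com -> 10.0.0.6 (expiry=54+5=59). clock=54
lookup c.com: not in cache (expired or never inserted)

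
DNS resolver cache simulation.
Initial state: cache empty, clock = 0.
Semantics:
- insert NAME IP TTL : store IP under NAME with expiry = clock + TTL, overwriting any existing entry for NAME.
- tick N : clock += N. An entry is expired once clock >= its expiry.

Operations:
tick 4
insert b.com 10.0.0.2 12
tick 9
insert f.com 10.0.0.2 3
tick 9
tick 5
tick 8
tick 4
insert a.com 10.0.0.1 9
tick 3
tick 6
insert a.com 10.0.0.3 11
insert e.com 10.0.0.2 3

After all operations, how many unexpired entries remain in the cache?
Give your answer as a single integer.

Op 1: tick 4 -> clock=4.
Op 2: insert b.com -> 10.0.0.2 (expiry=4+12=16). clock=4
Op 3: tick 9 -> clock=13.
Op 4: insert f.com -> 10.0.0.2 (expiry=13+3=16). clock=13
Op 5: tick 9 -> clock=22. purged={b.com,f.com}
Op 6: tick 5 -> clock=27.
Op 7: tick 8 -> clock=35.
Op 8: tick 4 -> clock=39.
Op 9: insert a.com -> 10.0.0.1 (expiry=39+9=48). clock=39
Op 10: tick 3 -> clock=42.
Op 11: tick 6 -> clock=48. purged={a.com}
Op 12: insert a.com -> 10.0.0.3 (expiry=48+11=59). clock=48
Op 13: insert e.com -> 10.0.0.2 (expiry=48+3=51). clock=48
Final cache (unexpired): {a.com,e.com} -> size=2

Answer: 2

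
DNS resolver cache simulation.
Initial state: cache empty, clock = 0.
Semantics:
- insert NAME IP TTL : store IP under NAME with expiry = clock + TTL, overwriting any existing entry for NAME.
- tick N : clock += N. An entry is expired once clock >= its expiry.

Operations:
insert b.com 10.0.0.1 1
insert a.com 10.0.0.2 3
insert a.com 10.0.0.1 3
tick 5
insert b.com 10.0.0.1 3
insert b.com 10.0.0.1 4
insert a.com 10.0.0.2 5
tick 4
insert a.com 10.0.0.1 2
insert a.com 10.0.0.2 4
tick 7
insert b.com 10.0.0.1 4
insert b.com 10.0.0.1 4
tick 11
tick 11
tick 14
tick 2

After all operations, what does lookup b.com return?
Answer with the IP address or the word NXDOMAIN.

Answer: NXDOMAIN

Derivation:
Op 1: insert b.com -> 10.0.0.1 (expiry=0+1=1). clock=0
Op 2: insert a.com -> 10.0.0.2 (expiry=0+3=3). clock=0
Op 3: insert a.com -> 10.0.0.1 (expiry=0+3=3). clock=0
Op 4: tick 5 -> clock=5. purged={a.com,b.com}
Op 5: insert b.com -> 10.0.0.1 (expiry=5+3=8). clock=5
Op 6: insert b.com -> 10.0.0.1 (expiry=5+4=9). clock=5
Op 7: insert a.com -> 10.0.0.2 (expiry=5+5=10). clock=5
Op 8: tick 4 -> clock=9. purged={b.com}
Op 9: insert a.com -> 10.0.0.1 (expiry=9+2=11). clock=9
Op 10: insert a.com -> 10.0.0.2 (expiry=9+4=13). clock=9
Op 11: tick 7 -> clock=16. purged={a.com}
Op 12: insert b.com -> 10.0.0.1 (expiry=16+4=20). clock=16
Op 13: insert b.com -> 10.0.0.1 (expiry=16+4=20). clock=16
Op 14: tick 11 -> clock=27. purged={b.com}
Op 15: tick 11 -> clock=38.
Op 16: tick 14 -> clock=52.
Op 17: tick 2 -> clock=54.
lookup b.com: not in cache (expired or never inserted)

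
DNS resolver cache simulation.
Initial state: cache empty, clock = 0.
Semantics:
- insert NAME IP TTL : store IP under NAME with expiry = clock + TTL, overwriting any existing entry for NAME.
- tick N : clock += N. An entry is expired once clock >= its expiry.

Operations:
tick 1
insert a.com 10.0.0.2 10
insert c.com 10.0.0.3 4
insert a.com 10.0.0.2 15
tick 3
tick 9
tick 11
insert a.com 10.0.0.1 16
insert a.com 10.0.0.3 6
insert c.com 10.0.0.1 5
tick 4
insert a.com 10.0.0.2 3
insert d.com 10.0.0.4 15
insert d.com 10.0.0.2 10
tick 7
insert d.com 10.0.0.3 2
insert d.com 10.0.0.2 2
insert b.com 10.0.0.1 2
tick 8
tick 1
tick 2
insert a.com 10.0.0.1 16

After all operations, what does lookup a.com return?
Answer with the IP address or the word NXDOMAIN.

Op 1: tick 1 -> clock=1.
Op 2: insert a.com -> 10.0.0.2 (expiry=1+10=11). clock=1
Op 3: insert c.com -> 10.0.0.3 (expiry=1+4=5). clock=1
Op 4: insert a.com -> 10.0.0.2 (expiry=1+15=16). clock=1
Op 5: tick 3 -> clock=4.
Op 6: tick 9 -> clock=13. purged={c.com}
Op 7: tick 11 -> clock=24. purged={a.com}
Op 8: insert a.com -> 10.0.0.1 (expiry=24+16=40). clock=24
Op 9: insert a.com -> 10.0.0.3 (expiry=24+6=30). clock=24
Op 10: insert c.com -> 10.0.0.1 (expiry=24+5=29). clock=24
Op 11: tick 4 -> clock=28.
Op 12: insert a.com -> 10.0.0.2 (expiry=28+3=31). clock=28
Op 13: insert d.com -> 10.0.0.4 (expiry=28+15=43). clock=28
Op 14: insert d.com -> 10.0.0.2 (expiry=28+10=38). clock=28
Op 15: tick 7 -> clock=35. purged={a.com,c.com}
Op 16: insert d.com -> 10.0.0.3 (expiry=35+2=37). clock=35
Op 17: insert d.com -> 10.0.0.2 (expiry=35+2=37). clock=35
Op 18: insert b.com -> 10.0.0.1 (expiry=35+2=37). clock=35
Op 19: tick 8 -> clock=43. purged={b.com,d.com}
Op 20: tick 1 -> clock=44.
Op 21: tick 2 -> clock=46.
Op 22: insert a.com -> 10.0.0.1 (expiry=46+16=62). clock=46
lookup a.com: present, ip=10.0.0.1 expiry=62 > clock=46

Answer: 10.0.0.1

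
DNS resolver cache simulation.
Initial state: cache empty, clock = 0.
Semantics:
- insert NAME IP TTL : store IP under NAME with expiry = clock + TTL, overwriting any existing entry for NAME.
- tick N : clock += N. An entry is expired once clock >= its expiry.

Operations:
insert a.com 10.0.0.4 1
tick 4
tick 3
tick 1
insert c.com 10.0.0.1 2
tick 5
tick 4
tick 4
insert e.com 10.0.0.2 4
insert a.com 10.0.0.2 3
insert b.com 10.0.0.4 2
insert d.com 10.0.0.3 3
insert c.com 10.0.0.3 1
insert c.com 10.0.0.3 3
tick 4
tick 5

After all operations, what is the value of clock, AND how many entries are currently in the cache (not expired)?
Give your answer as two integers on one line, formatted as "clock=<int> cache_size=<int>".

Answer: clock=30 cache_size=0

Derivation:
Op 1: insert a.com -> 10.0.0.4 (expiry=0+1=1). clock=0
Op 2: tick 4 -> clock=4. purged={a.com}
Op 3: tick 3 -> clock=7.
Op 4: tick 1 -> clock=8.
Op 5: insert c.com -> 10.0.0.1 (expiry=8+2=10). clock=8
Op 6: tick 5 -> clock=13. purged={c.com}
Op 7: tick 4 -> clock=17.
Op 8: tick 4 -> clock=21.
Op 9: insert e.com -> 10.0.0.2 (expiry=21+4=25). clock=21
Op 10: insert a.com -> 10.0.0.2 (expiry=21+3=24). clock=21
Op 11: insert b.com -> 10.0.0.4 (expiry=21+2=23). clock=21
Op 12: insert d.com -> 10.0.0.3 (expiry=21+3=24). clock=21
Op 13: insert c.com -> 10.0.0.3 (expiry=21+1=22). clock=21
Op 14: insert c.com -> 10.0.0.3 (expiry=21+3=24). clock=21
Op 15: tick 4 -> clock=25. purged={a.com,b.com,c.com,d.com,e.com}
Op 16: tick 5 -> clock=30.
Final clock = 30
Final cache (unexpired): {} -> size=0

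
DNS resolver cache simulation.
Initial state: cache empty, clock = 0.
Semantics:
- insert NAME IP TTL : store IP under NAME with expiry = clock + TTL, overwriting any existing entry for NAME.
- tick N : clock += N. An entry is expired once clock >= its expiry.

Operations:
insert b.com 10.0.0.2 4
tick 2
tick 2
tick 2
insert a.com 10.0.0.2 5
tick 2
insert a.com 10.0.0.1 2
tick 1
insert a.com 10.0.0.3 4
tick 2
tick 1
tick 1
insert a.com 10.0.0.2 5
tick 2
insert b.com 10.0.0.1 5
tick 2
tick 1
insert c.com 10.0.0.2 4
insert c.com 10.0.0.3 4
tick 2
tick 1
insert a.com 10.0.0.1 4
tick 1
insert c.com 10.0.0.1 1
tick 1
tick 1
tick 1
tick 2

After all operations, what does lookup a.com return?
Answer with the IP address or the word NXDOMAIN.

Op 1: insert b.com -> 10.0.0.2 (expiry=0+4=4). clock=0
Op 2: tick 2 -> clock=2.
Op 3: tick 2 -> clock=4. purged={b.com}
Op 4: tick 2 -> clock=6.
Op 5: insert a.com -> 10.0.0.2 (expiry=6+5=11). clock=6
Op 6: tick 2 -> clock=8.
Op 7: insert a.com -> 10.0.0.1 (expiry=8+2=10). clock=8
Op 8: tick 1 -> clock=9.
Op 9: insert a.com -> 10.0.0.3 (expiry=9+4=13). clock=9
Op 10: tick 2 -> clock=11.
Op 11: tick 1 -> clock=12.
Op 12: tick 1 -> clock=13. purged={a.com}
Op 13: insert a.com -> 10.0.0.2 (expiry=13+5=18). clock=13
Op 14: tick 2 -> clock=15.
Op 15: insert b.com -> 10.0.0.1 (expiry=15+5=20). clock=15
Op 16: tick 2 -> clock=17.
Op 17: tick 1 -> clock=18. purged={a.com}
Op 18: insert c.com -> 10.0.0.2 (expiry=18+4=22). clock=18
Op 19: insert c.com -> 10.0.0.3 (expiry=18+4=22). clock=18
Op 20: tick 2 -> clock=20. purged={b.com}
Op 21: tick 1 -> clock=21.
Op 22: insert a.com -> 10.0.0.1 (expiry=21+4=25). clock=21
Op 23: tick 1 -> clock=22. purged={c.com}
Op 24: insert c.com -> 10.0.0.1 (expiry=22+1=23). clock=22
Op 25: tick 1 -> clock=23. purged={c.com}
Op 26: tick 1 -> clock=24.
Op 27: tick 1 -> clock=25. purged={a.com}
Op 28: tick 2 -> clock=27.
lookup a.com: not in cache (expired or never inserted)

Answer: NXDOMAIN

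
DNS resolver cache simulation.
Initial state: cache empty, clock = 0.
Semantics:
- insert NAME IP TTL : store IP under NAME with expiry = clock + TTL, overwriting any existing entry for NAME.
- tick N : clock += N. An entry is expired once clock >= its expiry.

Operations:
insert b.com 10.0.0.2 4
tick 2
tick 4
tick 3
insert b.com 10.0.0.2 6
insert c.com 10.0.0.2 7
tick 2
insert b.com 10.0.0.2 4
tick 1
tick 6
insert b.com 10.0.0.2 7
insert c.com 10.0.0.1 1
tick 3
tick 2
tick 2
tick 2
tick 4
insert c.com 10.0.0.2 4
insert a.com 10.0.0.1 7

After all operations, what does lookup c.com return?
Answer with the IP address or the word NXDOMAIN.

Answer: 10.0.0.2

Derivation:
Op 1: insert b.com -> 10.0.0.2 (expiry=0+4=4). clock=0
Op 2: tick 2 -> clock=2.
Op 3: tick 4 -> clock=6. purged={b.com}
Op 4: tick 3 -> clock=9.
Op 5: insert b.com -> 10.0.0.2 (expiry=9+6=15). clock=9
Op 6: insert c.com -> 10.0.0.2 (expiry=9+7=16). clock=9
Op 7: tick 2 -> clock=11.
Op 8: insert b.com -> 10.0.0.2 (expiry=11+4=15). clock=11
Op 9: tick 1 -> clock=12.
Op 10: tick 6 -> clock=18. purged={b.com,c.com}
Op 11: insert b.com -> 10.0.0.2 (expiry=18+7=25). clock=18
Op 12: insert c.com -> 10.0.0.1 (expiry=18+1=19). clock=18
Op 13: tick 3 -> clock=21. purged={c.com}
Op 14: tick 2 -> clock=23.
Op 15: tick 2 -> clock=25. purged={b.com}
Op 16: tick 2 -> clock=27.
Op 17: tick 4 -> clock=31.
Op 18: insert c.com -> 10.0.0.2 (expiry=31+4=35). clock=31
Op 19: insert a.com -> 10.0.0.1 (expiry=31+7=38). clock=31
lookup c.com: present, ip=10.0.0.2 expiry=35 > clock=31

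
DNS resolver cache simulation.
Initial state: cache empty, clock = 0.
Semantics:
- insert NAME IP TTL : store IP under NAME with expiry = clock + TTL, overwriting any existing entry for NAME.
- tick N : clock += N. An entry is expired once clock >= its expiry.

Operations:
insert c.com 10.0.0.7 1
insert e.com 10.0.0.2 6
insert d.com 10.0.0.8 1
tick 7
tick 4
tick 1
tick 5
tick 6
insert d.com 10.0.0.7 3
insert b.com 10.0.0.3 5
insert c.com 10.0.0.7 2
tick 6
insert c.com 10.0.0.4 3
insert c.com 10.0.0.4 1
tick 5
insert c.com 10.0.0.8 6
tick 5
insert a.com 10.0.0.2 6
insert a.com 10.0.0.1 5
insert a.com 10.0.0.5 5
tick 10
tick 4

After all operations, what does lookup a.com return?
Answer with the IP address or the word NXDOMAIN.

Op 1: insert c.com -> 10.0.0.7 (expiry=0+1=1). clock=0
Op 2: insert e.com -> 10.0.0.2 (expiry=0+6=6). clock=0
Op 3: insert d.com -> 10.0.0.8 (expiry=0+1=1). clock=0
Op 4: tick 7 -> clock=7. purged={c.com,d.com,e.com}
Op 5: tick 4 -> clock=11.
Op 6: tick 1 -> clock=12.
Op 7: tick 5 -> clock=17.
Op 8: tick 6 -> clock=23.
Op 9: insert d.com -> 10.0.0.7 (expiry=23+3=26). clock=23
Op 10: insert b.com -> 10.0.0.3 (expiry=23+5=28). clock=23
Op 11: insert c.com -> 10.0.0.7 (expiry=23+2=25). clock=23
Op 12: tick 6 -> clock=29. purged={b.com,c.com,d.com}
Op 13: insert c.com -> 10.0.0.4 (expiry=29+3=32). clock=29
Op 14: insert c.com -> 10.0.0.4 (expiry=29+1=30). clock=29
Op 15: tick 5 -> clock=34. purged={c.com}
Op 16: insert c.com -> 10.0.0.8 (expiry=34+6=40). clock=34
Op 17: tick 5 -> clock=39.
Op 18: insert a.com -> 10.0.0.2 (expiry=39+6=45). clock=39
Op 19: insert a.com -> 10.0.0.1 (expiry=39+5=44). clock=39
Op 20: insert a.com -> 10.0.0.5 (expiry=39+5=44). clock=39
Op 21: tick 10 -> clock=49. purged={a.com,c.com}
Op 22: tick 4 -> clock=53.
lookup a.com: not in cache (expired or never inserted)

Answer: NXDOMAIN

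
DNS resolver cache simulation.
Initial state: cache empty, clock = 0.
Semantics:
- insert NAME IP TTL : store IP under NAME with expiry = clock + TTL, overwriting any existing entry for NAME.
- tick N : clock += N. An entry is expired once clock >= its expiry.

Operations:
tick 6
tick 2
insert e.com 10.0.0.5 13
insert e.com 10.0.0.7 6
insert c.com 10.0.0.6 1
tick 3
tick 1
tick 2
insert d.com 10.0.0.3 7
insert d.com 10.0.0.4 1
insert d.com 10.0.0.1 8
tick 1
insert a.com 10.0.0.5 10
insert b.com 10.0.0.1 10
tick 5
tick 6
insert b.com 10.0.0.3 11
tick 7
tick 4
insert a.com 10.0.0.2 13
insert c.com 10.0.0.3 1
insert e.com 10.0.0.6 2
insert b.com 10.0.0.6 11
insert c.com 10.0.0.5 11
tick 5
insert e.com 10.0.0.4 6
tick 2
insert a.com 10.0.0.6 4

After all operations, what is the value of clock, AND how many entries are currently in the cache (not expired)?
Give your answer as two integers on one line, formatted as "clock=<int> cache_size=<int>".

Answer: clock=44 cache_size=4

Derivation:
Op 1: tick 6 -> clock=6.
Op 2: tick 2 -> clock=8.
Op 3: insert e.com -> 10.0.0.5 (expiry=8+13=21). clock=8
Op 4: insert e.com -> 10.0.0.7 (expiry=8+6=14). clock=8
Op 5: insert c.com -> 10.0.0.6 (expiry=8+1=9). clock=8
Op 6: tick 3 -> clock=11. purged={c.com}
Op 7: tick 1 -> clock=12.
Op 8: tick 2 -> clock=14. purged={e.com}
Op 9: insert d.com -> 10.0.0.3 (expiry=14+7=21). clock=14
Op 10: insert d.com -> 10.0.0.4 (expiry=14+1=15). clock=14
Op 11: insert d.com -> 10.0.0.1 (expiry=14+8=22). clock=14
Op 12: tick 1 -> clock=15.
Op 13: insert a.com -> 10.0.0.5 (expiry=15+10=25). clock=15
Op 14: insert b.com -> 10.0.0.1 (expiry=15+10=25). clock=15
Op 15: tick 5 -> clock=20.
Op 16: tick 6 -> clock=26. purged={a.com,b.com,d.com}
Op 17: insert b.com -> 10.0.0.3 (expiry=26+11=37). clock=26
Op 18: tick 7 -> clock=33.
Op 19: tick 4 -> clock=37. purged={b.com}
Op 20: insert a.com -> 10.0.0.2 (expiry=37+13=50). clock=37
Op 21: insert c.com -> 10.0.0.3 (expiry=37+1=38). clock=37
Op 22: insert e.com -> 10.0.0.6 (expiry=37+2=39). clock=37
Op 23: insert b.com -> 10.0.0.6 (expiry=37+11=48). clock=37
Op 24: insert c.com -> 10.0.0.5 (expiry=37+11=48). clock=37
Op 25: tick 5 -> clock=42. purged={e.com}
Op 26: insert e.com -> 10.0.0.4 (expiry=42+6=48). clock=42
Op 27: tick 2 -> clock=44.
Op 28: insert a.com -> 10.0.0.6 (expiry=44+4=48). clock=44
Final clock = 44
Final cache (unexpired): {a.com,b.com,c.com,e.com} -> size=4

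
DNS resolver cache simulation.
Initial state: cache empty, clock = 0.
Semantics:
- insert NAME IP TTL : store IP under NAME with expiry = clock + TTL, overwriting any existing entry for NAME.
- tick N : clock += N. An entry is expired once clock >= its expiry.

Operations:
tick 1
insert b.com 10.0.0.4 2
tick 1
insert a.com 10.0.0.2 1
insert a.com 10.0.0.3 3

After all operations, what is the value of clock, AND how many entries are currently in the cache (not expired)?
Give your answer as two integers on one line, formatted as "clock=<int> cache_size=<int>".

Op 1: tick 1 -> clock=1.
Op 2: insert b.com -> 10.0.0.4 (expiry=1+2=3). clock=1
Op 3: tick 1 -> clock=2.
Op 4: insert a.com -> 10.0.0.2 (expiry=2+1=3). clock=2
Op 5: insert a.com -> 10.0.0.3 (expiry=2+3=5). clock=2
Final clock = 2
Final cache (unexpired): {a.com,b.com} -> size=2

Answer: clock=2 cache_size=2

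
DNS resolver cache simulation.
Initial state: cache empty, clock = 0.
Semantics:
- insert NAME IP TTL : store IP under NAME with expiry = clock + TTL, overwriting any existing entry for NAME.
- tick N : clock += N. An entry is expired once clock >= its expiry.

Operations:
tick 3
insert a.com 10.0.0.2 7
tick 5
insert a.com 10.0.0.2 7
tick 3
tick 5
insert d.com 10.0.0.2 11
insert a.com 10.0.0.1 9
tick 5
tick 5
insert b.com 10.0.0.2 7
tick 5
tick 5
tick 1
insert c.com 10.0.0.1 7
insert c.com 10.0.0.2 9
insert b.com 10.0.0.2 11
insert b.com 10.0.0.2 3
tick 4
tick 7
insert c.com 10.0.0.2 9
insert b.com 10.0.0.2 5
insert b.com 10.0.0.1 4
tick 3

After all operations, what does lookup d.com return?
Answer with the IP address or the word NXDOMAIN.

Op 1: tick 3 -> clock=3.
Op 2: insert a.com -> 10.0.0.2 (expiry=3+7=10). clock=3
Op 3: tick 5 -> clock=8.
Op 4: insert a.com -> 10.0.0.2 (expiry=8+7=15). clock=8
Op 5: tick 3 -> clock=11.
Op 6: tick 5 -> clock=16. purged={a.com}
Op 7: insert d.com -> 10.0.0.2 (expiry=16+11=27). clock=16
Op 8: insert a.com -> 10.0.0.1 (expiry=16+9=25). clock=16
Op 9: tick 5 -> clock=21.
Op 10: tick 5 -> clock=26. purged={a.com}
Op 11: insert b.com -> 10.0.0.2 (expiry=26+7=33). clock=26
Op 12: tick 5 -> clock=31. purged={d.com}
Op 13: tick 5 -> clock=36. purged={b.com}
Op 14: tick 1 -> clock=37.
Op 15: insert c.com -> 10.0.0.1 (expiry=37+7=44). clock=37
Op 16: insert c.com -> 10.0.0.2 (expiry=37+9=46). clock=37
Op 17: insert b.com -> 10.0.0.2 (expiry=37+11=48). clock=37
Op 18: insert b.com -> 10.0.0.2 (expiry=37+3=40). clock=37
Op 19: tick 4 -> clock=41. purged={b.com}
Op 20: tick 7 -> clock=48. purged={c.com}
Op 21: insert c.com -> 10.0.0.2 (expiry=48+9=57). clock=48
Op 22: insert b.com -> 10.0.0.2 (expiry=48+5=53). clock=48
Op 23: insert b.com -> 10.0.0.1 (expiry=48+4=52). clock=48
Op 24: tick 3 -> clock=51.
lookup d.com: not in cache (expired or never inserted)

Answer: NXDOMAIN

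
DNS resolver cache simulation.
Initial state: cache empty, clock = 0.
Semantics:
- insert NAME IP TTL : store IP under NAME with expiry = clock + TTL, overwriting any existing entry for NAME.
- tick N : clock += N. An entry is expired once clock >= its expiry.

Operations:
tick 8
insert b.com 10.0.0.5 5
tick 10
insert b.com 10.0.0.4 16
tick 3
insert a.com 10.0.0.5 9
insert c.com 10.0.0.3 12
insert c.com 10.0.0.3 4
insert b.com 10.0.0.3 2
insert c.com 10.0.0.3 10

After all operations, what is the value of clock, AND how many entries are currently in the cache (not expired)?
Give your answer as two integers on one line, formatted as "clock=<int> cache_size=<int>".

Op 1: tick 8 -> clock=8.
Op 2: insert b.com -> 10.0.0.5 (expiry=8+5=13). clock=8
Op 3: tick 10 -> clock=18. purged={b.com}
Op 4: insert b.com -> 10.0.0.4 (expiry=18+16=34). clock=18
Op 5: tick 3 -> clock=21.
Op 6: insert a.com -> 10.0.0.5 (expiry=21+9=30). clock=21
Op 7: insert c.com -> 10.0.0.3 (expiry=21+12=33). clock=21
Op 8: insert c.com -> 10.0.0.3 (expiry=21+4=25). clock=21
Op 9: insert b.com -> 10.0.0.3 (expiry=21+2=23). clock=21
Op 10: insert c.com -> 10.0.0.3 (expiry=21+10=31). clock=21
Final clock = 21
Final cache (unexpired): {a.com,b.com,c.com} -> size=3

Answer: clock=21 cache_size=3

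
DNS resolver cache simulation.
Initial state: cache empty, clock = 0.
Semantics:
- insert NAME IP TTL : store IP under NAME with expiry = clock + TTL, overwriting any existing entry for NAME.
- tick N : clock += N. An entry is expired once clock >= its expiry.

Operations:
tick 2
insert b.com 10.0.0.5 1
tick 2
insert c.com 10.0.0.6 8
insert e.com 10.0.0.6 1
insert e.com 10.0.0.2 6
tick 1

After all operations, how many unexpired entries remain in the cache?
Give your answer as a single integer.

Op 1: tick 2 -> clock=2.
Op 2: insert b.com -> 10.0.0.5 (expiry=2+1=3). clock=2
Op 3: tick 2 -> clock=4. purged={b.com}
Op 4: insert c.com -> 10.0.0.6 (expiry=4+8=12). clock=4
Op 5: insert e.com -> 10.0.0.6 (expiry=4+1=5). clock=4
Op 6: insert e.com -> 10.0.0.2 (expiry=4+6=10). clock=4
Op 7: tick 1 -> clock=5.
Final cache (unexpired): {c.com,e.com} -> size=2

Answer: 2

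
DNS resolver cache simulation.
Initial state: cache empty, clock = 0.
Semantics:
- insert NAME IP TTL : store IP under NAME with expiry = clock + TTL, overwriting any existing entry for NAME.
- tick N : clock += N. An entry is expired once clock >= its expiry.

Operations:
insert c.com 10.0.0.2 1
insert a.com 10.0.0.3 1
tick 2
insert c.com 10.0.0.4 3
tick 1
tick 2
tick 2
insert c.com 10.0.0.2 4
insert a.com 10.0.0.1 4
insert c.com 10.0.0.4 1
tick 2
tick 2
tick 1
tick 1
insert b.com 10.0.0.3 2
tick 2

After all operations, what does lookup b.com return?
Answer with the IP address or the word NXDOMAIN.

Op 1: insert c.com -> 10.0.0.2 (expiry=0+1=1). clock=0
Op 2: insert a.com -> 10.0.0.3 (expiry=0+1=1). clock=0
Op 3: tick 2 -> clock=2. purged={a.com,c.com}
Op 4: insert c.com -> 10.0.0.4 (expiry=2+3=5). clock=2
Op 5: tick 1 -> clock=3.
Op 6: tick 2 -> clock=5. purged={c.com}
Op 7: tick 2 -> clock=7.
Op 8: insert c.com -> 10.0.0.2 (expiry=7+4=11). clock=7
Op 9: insert a.com -> 10.0.0.1 (expiry=7+4=11). clock=7
Op 10: insert c.com -> 10.0.0.4 (expiry=7+1=8). clock=7
Op 11: tick 2 -> clock=9. purged={c.com}
Op 12: tick 2 -> clock=11. purged={a.com}
Op 13: tick 1 -> clock=12.
Op 14: tick 1 -> clock=13.
Op 15: insert b.com -> 10.0.0.3 (expiry=13+2=15). clock=13
Op 16: tick 2 -> clock=15. purged={b.com}
lookup b.com: not in cache (expired or never inserted)

Answer: NXDOMAIN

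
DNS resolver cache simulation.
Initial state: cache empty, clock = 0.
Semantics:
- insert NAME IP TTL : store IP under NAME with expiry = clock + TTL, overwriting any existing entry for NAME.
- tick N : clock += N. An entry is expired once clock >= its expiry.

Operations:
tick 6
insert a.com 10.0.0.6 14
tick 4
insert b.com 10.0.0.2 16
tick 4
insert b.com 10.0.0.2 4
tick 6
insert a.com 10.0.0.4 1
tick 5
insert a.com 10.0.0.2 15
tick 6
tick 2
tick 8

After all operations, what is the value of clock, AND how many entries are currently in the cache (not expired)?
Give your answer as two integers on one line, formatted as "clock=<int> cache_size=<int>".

Op 1: tick 6 -> clock=6.
Op 2: insert a.com -> 10.0.0.6 (expiry=6+14=20). clock=6
Op 3: tick 4 -> clock=10.
Op 4: insert b.com -> 10.0.0.2 (expiry=10+16=26). clock=10
Op 5: tick 4 -> clock=14.
Op 6: insert b.com -> 10.0.0.2 (expiry=14+4=18). clock=14
Op 7: tick 6 -> clock=20. purged={a.com,b.com}
Op 8: insert a.com -> 10.0.0.4 (expiry=20+1=21). clock=20
Op 9: tick 5 -> clock=25. purged={a.com}
Op 10: insert a.com -> 10.0.0.2 (expiry=25+15=40). clock=25
Op 11: tick 6 -> clock=31.
Op 12: tick 2 -> clock=33.
Op 13: tick 8 -> clock=41. purged={a.com}
Final clock = 41
Final cache (unexpired): {} -> size=0

Answer: clock=41 cache_size=0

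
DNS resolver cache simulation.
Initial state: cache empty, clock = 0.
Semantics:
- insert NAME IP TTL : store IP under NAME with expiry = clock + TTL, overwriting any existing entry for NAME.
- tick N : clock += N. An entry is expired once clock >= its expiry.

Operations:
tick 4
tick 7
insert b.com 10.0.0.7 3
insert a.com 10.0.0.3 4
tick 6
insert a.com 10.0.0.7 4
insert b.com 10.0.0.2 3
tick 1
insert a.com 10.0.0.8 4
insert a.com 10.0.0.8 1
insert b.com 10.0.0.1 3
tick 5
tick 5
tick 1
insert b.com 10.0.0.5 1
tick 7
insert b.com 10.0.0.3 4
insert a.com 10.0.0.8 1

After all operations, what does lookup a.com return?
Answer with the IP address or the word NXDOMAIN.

Answer: 10.0.0.8

Derivation:
Op 1: tick 4 -> clock=4.
Op 2: tick 7 -> clock=11.
Op 3: insert b.com -> 10.0.0.7 (expiry=11+3=14). clock=11
Op 4: insert a.com -> 10.0.0.3 (expiry=11+4=15). clock=11
Op 5: tick 6 -> clock=17. purged={a.com,b.com}
Op 6: insert a.com -> 10.0.0.7 (expiry=17+4=21). clock=17
Op 7: insert b.com -> 10.0.0.2 (expiry=17+3=20). clock=17
Op 8: tick 1 -> clock=18.
Op 9: insert a.com -> 10.0.0.8 (expiry=18+4=22). clock=18
Op 10: insert a.com -> 10.0.0.8 (expiry=18+1=19). clock=18
Op 11: insert b.com -> 10.0.0.1 (expiry=18+3=21). clock=18
Op 12: tick 5 -> clock=23. purged={a.com,b.com}
Op 13: tick 5 -> clock=28.
Op 14: tick 1 -> clock=29.
Op 15: insert b.com -> 10.0.0.5 (expiry=29+1=30). clock=29
Op 16: tick 7 -> clock=36. purged={b.com}
Op 17: insert b.com -> 10.0.0.3 (expiry=36+4=40). clock=36
Op 18: insert a.com -> 10.0.0.8 (expiry=36+1=37). clock=36
lookup a.com: present, ip=10.0.0.8 expiry=37 > clock=36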